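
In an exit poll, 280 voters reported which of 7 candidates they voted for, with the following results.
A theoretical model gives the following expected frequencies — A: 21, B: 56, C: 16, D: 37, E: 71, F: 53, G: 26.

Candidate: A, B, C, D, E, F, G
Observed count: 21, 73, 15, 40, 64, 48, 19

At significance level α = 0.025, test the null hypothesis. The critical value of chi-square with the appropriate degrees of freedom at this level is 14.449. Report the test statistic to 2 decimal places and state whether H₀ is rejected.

8.51; do not reject

A: (21 − 21)²/21 = 0/21 = 0.000
B: (73 − 56)²/56 = 289/56 = 5.161
C: (15 − 16)²/16 = 1/16 = 0.063
D: (40 − 37)²/37 = 9/37 = 0.243
E: (64 − 71)²/71 = 49/71 = 0.690
F: (48 − 53)²/53 = 25/53 = 0.472
G: (19 − 26)²/26 = 49/26 = 1.885
Sum = 8.51
df = 6. Since 8.51 < 14.449, we do not reject H₀.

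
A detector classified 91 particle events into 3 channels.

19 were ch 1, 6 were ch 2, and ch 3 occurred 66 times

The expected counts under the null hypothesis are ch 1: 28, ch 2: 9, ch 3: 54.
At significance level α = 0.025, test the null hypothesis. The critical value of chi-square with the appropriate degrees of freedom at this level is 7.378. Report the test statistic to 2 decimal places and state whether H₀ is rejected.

6.56; do not reject

ch 1: (19 − 28)²/28 = 81/28 = 2.893
ch 2: (6 − 9)²/9 = 9/9 = 1.000
ch 3: (66 − 54)²/54 = 144/54 = 2.667
Sum = 6.56
df = 2. Since 6.56 < 7.378, we do not reject H₀.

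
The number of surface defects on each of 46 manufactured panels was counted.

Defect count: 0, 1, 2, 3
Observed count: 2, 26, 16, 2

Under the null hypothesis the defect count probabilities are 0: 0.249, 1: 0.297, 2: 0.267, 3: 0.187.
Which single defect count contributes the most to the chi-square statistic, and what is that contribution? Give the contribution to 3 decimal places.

Expected counts E_i = n·p_i: 46×0.249 = 11.454, 46×0.297 = 13.662, 46×0.267 = 12.282, 46×0.187 = 8.602.
cat         O        E   (O−E)²/E
0           2   11.454     7.8032
1          26   13.662    11.1423
2          16   12.282     1.1255
3           2    8.602     5.0670
The largest term is for 1: 11.142.

1, 11.142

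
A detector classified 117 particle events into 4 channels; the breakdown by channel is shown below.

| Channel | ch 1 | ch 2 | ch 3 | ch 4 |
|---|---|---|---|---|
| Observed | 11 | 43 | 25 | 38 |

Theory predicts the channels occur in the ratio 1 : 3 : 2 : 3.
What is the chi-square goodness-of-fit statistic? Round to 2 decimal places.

0.78

Ratio total = 9. Expected counts: 117×1/9 = 13, 117×3/9 = 39, 117×2/9 = 26, 117×3/9 = 39.
cat         O        E   (O−E)²/E
ch 1       11       13      0.308
ch 2       43       39      0.410
ch 3       25       26      0.038
ch 4       38       39      0.026
Sum = 0.78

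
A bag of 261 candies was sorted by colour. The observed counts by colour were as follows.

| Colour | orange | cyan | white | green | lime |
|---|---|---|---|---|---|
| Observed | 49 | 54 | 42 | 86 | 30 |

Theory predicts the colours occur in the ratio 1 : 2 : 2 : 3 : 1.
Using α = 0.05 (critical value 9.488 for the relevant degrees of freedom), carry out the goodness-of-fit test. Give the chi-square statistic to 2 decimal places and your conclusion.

Ratio total = 9. Expected counts: 261×1/9 = 29, 261×2/9 = 58, 261×2/9 = 58, 261×3/9 = 87, 261×1/9 = 29.
cat         O        E   (O−E)²/E
orange     49       29     13.793
cyan       54       58      0.276
white      42       58      4.414
green      86       87      0.011
lime       30       29      0.034
Sum = 18.53
df = 4. Since 18.53 > 9.488, we reject H₀.

18.53; reject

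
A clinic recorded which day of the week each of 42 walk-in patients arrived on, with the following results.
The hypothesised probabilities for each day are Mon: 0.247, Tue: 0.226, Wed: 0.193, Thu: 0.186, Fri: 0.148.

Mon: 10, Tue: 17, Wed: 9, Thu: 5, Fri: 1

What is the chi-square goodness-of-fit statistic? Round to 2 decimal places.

Expected counts E_i = n·p_i: 42×0.247 = 10.374, 42×0.226 = 9.492, 42×0.193 = 8.106, 42×0.186 = 7.812, 42×0.148 = 6.216.
Mon: (10 − 10.374)²/10.374 = 0.139876/10.374 = 0.013
Tue: (17 − 9.492)²/9.492 = 56.370064/9.492 = 5.939
Wed: (9 − 8.106)²/8.106 = 0.799236/8.106 = 0.099
Thu: (5 − 7.812)²/7.812 = 7.907344/7.812 = 1.012
Fri: (1 − 6.216)²/6.216 = 27.206656/6.216 = 4.377
Sum = 11.44

11.44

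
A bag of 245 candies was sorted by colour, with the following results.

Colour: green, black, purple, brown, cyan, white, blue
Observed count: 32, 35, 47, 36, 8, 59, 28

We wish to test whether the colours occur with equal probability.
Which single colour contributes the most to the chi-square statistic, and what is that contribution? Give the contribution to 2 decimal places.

Under H₀ each category has probability 1/7, so each expected count is 245/7 = 35.
green: (32 − 35)²/35 = 9/35 = 0.257
black: (35 − 35)²/35 = 0/35 = 0.000
purple: (47 − 35)²/35 = 144/35 = 4.114
brown: (36 − 35)²/35 = 1/35 = 0.029
cyan: (8 − 35)²/35 = 729/35 = 20.829
white: (59 − 35)²/35 = 576/35 = 16.457
blue: (28 − 35)²/35 = 49/35 = 1.400
The largest term is for cyan: 20.83.

cyan, 20.83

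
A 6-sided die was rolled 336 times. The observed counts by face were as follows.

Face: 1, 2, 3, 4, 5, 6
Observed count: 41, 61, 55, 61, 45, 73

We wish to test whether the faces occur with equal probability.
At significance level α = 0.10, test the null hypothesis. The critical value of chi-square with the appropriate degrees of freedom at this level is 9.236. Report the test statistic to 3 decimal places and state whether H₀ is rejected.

Under H₀ each category has probability 1/6, so each expected count is 336/6 = 56.
χ² = (41−56)²/56 + (61−56)²/56 + (55−56)²/56 + (61−56)²/56 + (45−56)²/56 + (73−56)²/56
   = 4.0179 + 0.4464 + 0.0179 + 0.4464 + 2.1607 + 5.1607
Sum = 12.250
df = 5. Since 12.250 > 9.236, we reject H₀.

12.250; reject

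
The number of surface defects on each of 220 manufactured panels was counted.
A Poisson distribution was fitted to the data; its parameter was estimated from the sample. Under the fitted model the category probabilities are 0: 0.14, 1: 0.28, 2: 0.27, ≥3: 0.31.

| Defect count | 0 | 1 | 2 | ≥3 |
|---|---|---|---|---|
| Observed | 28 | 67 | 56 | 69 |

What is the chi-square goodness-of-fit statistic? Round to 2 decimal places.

0.93

Expected counts E_i = n·p_i: 220×0.14 = 30.8, 220×0.28 = 61.6, 220×0.27 = 59.4, 220×0.31 = 68.2.
χ² = (28−30.8)²/30.8 + (67−61.6)²/61.6 + (56−59.4)²/59.4 + (69−68.2)²/68.2
   = 0.255 + 0.473 + 0.195 + 0.009
Sum = 0.93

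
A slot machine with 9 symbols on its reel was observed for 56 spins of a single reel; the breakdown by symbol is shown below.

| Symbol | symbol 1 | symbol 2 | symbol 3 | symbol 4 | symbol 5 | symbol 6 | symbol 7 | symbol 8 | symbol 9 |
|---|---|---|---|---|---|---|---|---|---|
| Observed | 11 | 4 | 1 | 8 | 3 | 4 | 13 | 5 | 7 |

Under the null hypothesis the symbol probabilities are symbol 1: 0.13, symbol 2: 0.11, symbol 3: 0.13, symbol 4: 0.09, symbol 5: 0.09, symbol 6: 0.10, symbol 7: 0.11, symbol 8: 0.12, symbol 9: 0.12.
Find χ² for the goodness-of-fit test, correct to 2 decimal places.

19.14

Expected counts E_i = n·p_i: 56×0.13 = 7.28, 56×0.11 = 6.16, 56×0.13 = 7.28, 56×0.09 = 5.04, 56×0.09 = 5.04, 56×0.10 = 5.6, 56×0.11 = 6.16, 56×0.12 = 6.72, 56×0.12 = 6.72.
symbol 1: (11 − 7.28)²/7.28 = 13.8384/7.28 = 1.901
symbol 2: (4 − 6.16)²/6.16 = 4.6656/6.16 = 0.757
symbol 3: (1 − 7.28)²/7.28 = 39.4384/7.28 = 5.417
symbol 4: (8 − 5.04)²/5.04 = 8.7616/5.04 = 1.738
symbol 5: (3 − 5.04)²/5.04 = 4.1616/5.04 = 0.826
symbol 6: (4 − 5.6)²/5.6 = 2.56/5.6 = 0.457
symbol 7: (13 − 6.16)²/6.16 = 46.7856/6.16 = 7.595
symbol 8: (5 − 6.72)²/6.72 = 2.9584/6.72 = 0.440
symbol 9: (7 − 6.72)²/6.72 = 0.0784/6.72 = 0.012
Sum = 19.14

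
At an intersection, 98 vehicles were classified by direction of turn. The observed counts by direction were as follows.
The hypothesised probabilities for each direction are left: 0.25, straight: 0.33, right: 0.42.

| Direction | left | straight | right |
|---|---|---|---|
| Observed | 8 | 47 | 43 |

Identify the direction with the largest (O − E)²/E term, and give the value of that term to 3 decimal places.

Expected counts E_i = n·p_i: 98×0.25 = 24.5, 98×0.33 = 32.34, 98×0.42 = 41.16.
cat           O        E   (O−E)²/E
left          8     24.5    11.1122
straight     47    32.34     6.6455
right        43    41.16     0.0823
The largest term is for left: 11.112.

left, 11.112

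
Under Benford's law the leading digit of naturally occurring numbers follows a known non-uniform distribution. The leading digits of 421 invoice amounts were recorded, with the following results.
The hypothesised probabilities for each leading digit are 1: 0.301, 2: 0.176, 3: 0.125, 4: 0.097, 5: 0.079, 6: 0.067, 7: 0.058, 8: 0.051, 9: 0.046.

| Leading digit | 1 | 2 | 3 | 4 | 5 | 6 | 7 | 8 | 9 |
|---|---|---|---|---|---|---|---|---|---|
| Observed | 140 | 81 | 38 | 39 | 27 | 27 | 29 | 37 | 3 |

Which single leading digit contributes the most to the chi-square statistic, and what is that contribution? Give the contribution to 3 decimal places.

Expected counts E_i = n·p_i: 421×0.301 = 126.721, 421×0.176 = 74.096, 421×0.125 = 52.625, 421×0.097 = 40.837, 421×0.079 = 33.259, 421×0.067 = 28.207, 421×0.058 = 24.418, 421×0.051 = 21.471, 421×0.046 = 19.366.
1: (140 − 126.721)²/126.721 = 176.331841/126.721 = 1.3915
2: (81 − 74.096)²/74.096 = 47.665216/74.096 = 0.6433
3: (38 − 52.625)²/52.625 = 213.890625/52.625 = 4.0644
4: (39 − 40.837)²/40.837 = 3.374569/40.837 = 0.0826
5: (27 − 33.259)²/33.259 = 39.175081/33.259 = 1.1779
6: (27 − 28.207)²/28.207 = 1.456849/28.207 = 0.0516
7: (29 − 24.418)²/24.418 = 20.994724/24.418 = 0.8598
8: (37 − 21.471)²/21.471 = 241.149841/21.471 = 11.2314
9: (3 − 19.366)²/19.366 = 267.845956/19.366 = 13.8307
The largest term is for 9: 13.831.

9, 13.831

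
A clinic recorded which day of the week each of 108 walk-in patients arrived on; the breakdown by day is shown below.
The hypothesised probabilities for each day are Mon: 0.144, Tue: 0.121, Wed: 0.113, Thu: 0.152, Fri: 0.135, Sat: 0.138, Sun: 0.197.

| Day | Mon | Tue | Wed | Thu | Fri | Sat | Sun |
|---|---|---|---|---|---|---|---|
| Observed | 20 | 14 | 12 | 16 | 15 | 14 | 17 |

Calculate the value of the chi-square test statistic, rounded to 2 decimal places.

2.28

Expected counts E_i = n·p_i: 108×0.144 = 15.552, 108×0.121 = 13.068, 108×0.113 = 12.204, 108×0.152 = 16.416, 108×0.135 = 14.58, 108×0.138 = 14.904, 108×0.197 = 21.276.
χ² = (20−15.552)²/15.552 + (14−13.068)²/13.068 + (12−12.204)²/12.204 + (16−16.416)²/16.416 + (15−14.58)²/14.58 + (14−14.904)²/14.904 + (17−21.276)²/21.276
   = 1.272 + 0.066 + 0.003 + 0.011 + 0.012 + 0.055 + 0.859
Sum = 2.28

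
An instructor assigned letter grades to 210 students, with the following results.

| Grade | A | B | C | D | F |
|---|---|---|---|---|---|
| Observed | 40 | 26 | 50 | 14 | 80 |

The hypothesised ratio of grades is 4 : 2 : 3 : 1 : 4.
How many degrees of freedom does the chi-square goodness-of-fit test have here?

There are k = 5 categories and no parameters were estimated from the data, so df = 5 − 1 = 4.

4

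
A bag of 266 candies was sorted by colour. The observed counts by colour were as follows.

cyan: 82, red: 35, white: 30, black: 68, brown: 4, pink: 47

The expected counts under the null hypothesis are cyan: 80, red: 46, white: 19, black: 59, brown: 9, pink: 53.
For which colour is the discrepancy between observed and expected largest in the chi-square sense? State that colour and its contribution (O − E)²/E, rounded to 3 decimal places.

white, 6.368

cyan: (82 − 80)²/80 = 4/80 = 0.0500
red: (35 − 46)²/46 = 121/46 = 2.6304
white: (30 − 19)²/19 = 121/19 = 6.3684
black: (68 − 59)²/59 = 81/59 = 1.3729
brown: (4 − 9)²/9 = 25/9 = 2.7778
pink: (47 − 53)²/53 = 36/53 = 0.6792
The largest term is for white: 6.368.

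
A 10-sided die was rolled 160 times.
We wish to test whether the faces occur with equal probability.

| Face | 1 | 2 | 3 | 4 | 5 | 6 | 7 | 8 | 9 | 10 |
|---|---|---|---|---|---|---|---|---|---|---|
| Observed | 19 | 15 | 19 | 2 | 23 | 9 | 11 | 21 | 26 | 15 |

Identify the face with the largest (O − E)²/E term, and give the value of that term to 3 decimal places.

Under H₀ each category has probability 1/10, so each expected count is 160/10 = 16.
cat         O        E   (O−E)²/E
1          19       16     0.5625
2          15       16     0.0625
3          19       16     0.5625
4           2       16    12.2500
5          23       16     3.0625
6           9       16     3.0625
7          11       16     1.5625
8          21       16     1.5625
9          26       16     6.2500
10         15       16     0.0625
The largest term is for 4: 12.250.

4, 12.250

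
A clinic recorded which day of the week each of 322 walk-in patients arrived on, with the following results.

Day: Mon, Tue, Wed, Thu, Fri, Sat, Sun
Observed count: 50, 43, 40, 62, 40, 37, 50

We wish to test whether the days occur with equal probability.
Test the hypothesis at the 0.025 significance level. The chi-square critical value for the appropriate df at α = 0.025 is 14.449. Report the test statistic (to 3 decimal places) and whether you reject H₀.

Expected count for each of the 7 categories: 322/7 = 46.
cat         O        E   (O−E)²/E
Mon        50       46     0.3478
Tue        43       46     0.1957
Wed        40       46     0.7826
Thu        62       46     5.5652
Fri        40       46     0.7826
Sat        37       46     1.7609
Sun        50       46     0.3478
Sum = 9.783
df = 6. Since 9.783 < 14.449, we do not reject H₀.

9.783; do not reject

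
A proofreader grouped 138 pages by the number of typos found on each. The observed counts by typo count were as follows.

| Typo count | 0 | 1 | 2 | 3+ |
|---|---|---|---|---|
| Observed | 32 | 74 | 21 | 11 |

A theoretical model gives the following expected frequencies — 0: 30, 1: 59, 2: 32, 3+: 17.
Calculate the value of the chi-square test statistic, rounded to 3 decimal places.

9.846

cat         O        E   (O−E)²/E
0          32       30     0.1333
1          74       59     3.8136
2          21       32     3.7813
3+         11       17     2.1176
Sum = 9.846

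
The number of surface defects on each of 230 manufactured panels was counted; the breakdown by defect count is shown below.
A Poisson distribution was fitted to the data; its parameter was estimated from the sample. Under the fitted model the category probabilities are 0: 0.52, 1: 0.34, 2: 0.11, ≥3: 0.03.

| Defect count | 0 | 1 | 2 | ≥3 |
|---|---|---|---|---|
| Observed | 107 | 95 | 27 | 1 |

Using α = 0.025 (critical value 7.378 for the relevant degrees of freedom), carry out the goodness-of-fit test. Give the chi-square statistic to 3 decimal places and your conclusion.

Expected counts E_i = n·p_i: 230×0.52 = 119.6, 230×0.34 = 78.2, 230×0.11 = 25.3, 230×0.03 = 6.9.
0: (107 − 119.6)²/119.6 = 158.76/119.6 = 1.3274
1: (95 − 78.2)²/78.2 = 282.24/78.2 = 3.6092
2: (27 − 25.3)²/25.3 = 2.89/25.3 = 0.1142
≥3: (1 − 6.9)²/6.9 = 34.81/6.9 = 5.0449
Sum = 10.096
df = 2. Since 10.096 > 7.378, we reject H₀.

10.096; reject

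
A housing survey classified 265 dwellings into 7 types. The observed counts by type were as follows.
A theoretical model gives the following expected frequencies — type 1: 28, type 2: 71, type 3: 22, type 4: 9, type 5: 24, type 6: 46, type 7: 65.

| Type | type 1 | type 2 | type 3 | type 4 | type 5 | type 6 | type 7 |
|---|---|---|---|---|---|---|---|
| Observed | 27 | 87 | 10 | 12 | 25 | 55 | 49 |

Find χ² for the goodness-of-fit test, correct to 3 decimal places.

16.928

cat         O        E   (O−E)²/E
type 1     27       28     0.0357
type 2     87       71     3.6056
type 3     10       22     6.5455
type 4     12        9     1.0000
type 5     25       24     0.0417
type 6     55       46     1.7609
type 7     49       65     3.9385
Sum = 16.928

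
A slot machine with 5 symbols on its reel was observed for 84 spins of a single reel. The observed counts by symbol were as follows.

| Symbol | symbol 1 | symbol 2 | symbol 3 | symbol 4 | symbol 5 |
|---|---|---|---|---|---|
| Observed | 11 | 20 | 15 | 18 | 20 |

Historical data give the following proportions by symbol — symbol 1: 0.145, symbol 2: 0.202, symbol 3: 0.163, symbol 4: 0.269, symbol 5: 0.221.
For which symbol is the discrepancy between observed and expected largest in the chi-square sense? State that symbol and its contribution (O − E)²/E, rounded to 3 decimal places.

Expected counts E_i = n·p_i: 84×0.145 = 12.18, 84×0.202 = 16.968, 84×0.163 = 13.692, 84×0.269 = 22.596, 84×0.221 = 18.564.
χ² = (11−12.18)²/12.18 + (20−16.968)²/16.968 + (15−13.692)²/13.692 + (18−22.596)²/22.596 + (20−18.564)²/18.564
   = 0.1143 + 0.5418 + 0.1250 + 0.9348 + 0.1111
The largest term is for symbol 4: 0.935.

symbol 4, 0.935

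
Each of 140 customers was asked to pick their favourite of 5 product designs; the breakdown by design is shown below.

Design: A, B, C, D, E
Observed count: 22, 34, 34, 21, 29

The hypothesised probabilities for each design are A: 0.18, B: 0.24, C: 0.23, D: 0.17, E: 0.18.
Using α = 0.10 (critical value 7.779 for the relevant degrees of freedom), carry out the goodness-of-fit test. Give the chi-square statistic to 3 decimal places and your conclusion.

Expected counts E_i = n·p_i: 140×0.18 = 25.2, 140×0.24 = 33.6, 140×0.23 = 32.2, 140×0.17 = 23.8, 140×0.18 = 25.2.
χ² = (22−25.2)²/25.2 + (34−33.6)²/33.6 + (34−32.2)²/32.2 + (21−23.8)²/23.8 + (29−25.2)²/25.2
   = 0.4063 + 0.0048 + 0.1006 + 0.3294 + 0.5730
Sum = 1.414
df = 4. Since 1.414 < 7.779, we do not reject H₀.

1.414; do not reject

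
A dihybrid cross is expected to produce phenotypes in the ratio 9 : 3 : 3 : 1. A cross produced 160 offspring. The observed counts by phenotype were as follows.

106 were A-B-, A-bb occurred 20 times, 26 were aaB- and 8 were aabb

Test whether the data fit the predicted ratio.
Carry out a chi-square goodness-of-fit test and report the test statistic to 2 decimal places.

Ratio total = 16. Expected counts: 160×9/16 = 90, 160×3/16 = 30, 160×3/16 = 30, 160×1/16 = 10.
cat         O        E   (O−E)²/E
A-B-      106       90      2.844
A-bb       20       30      3.333
aaB-       26       30      0.533
aabb        8       10      0.400
Sum = 7.11

7.11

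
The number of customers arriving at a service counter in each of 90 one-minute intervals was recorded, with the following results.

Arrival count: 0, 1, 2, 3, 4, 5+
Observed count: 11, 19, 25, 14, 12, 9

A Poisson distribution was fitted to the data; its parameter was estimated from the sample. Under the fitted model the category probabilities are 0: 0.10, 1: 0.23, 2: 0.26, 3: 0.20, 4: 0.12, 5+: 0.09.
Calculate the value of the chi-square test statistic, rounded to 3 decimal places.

Expected counts E_i = n·p_i: 90×0.10 = 9, 90×0.23 = 20.7, 90×0.26 = 23.4, 90×0.20 = 18, 90×0.12 = 10.8, 90×0.09 = 8.1.
cat         O        E   (O−E)²/E
0          11        9     0.4444
1          19     20.7     0.1396
2          25     23.4     0.1094
3          14       18     0.8889
4          12     10.8     0.1333
5+          9      8.1     0.1000
Sum = 1.816

1.816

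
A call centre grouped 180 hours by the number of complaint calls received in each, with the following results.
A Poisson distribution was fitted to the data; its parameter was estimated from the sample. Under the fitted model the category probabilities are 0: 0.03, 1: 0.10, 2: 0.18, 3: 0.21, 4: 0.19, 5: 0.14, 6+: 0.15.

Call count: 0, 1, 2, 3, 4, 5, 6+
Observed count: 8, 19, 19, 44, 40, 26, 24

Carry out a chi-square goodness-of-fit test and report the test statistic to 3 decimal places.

Expected counts E_i = n·p_i: 180×0.03 = 5.4, 180×0.10 = 18, 180×0.18 = 32.4, 180×0.21 = 37.8, 180×0.19 = 34.2, 180×0.14 = 25.2, 180×0.15 = 27.
0: (8 − 5.4)²/5.4 = 6.76/5.4 = 1.2519
1: (19 − 18)²/18 = 1/18 = 0.0556
2: (19 − 32.4)²/32.4 = 179.56/32.4 = 5.5420
3: (44 − 37.8)²/37.8 = 38.44/37.8 = 1.0169
4: (40 − 34.2)²/34.2 = 33.64/34.2 = 0.9836
5: (26 − 25.2)²/25.2 = 0.64/25.2 = 0.0254
6+: (24 − 27)²/27 = 9/27 = 0.3333
Sum = 9.209

9.209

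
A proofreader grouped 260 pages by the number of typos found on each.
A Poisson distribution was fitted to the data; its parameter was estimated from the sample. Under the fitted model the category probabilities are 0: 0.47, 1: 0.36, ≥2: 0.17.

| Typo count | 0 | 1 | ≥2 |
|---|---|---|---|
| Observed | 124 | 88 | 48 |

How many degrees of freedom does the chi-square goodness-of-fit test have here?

There are k = 3 categories and 1 parameter estimated from the data, so df = 3 − 1 − 1 = 1.

1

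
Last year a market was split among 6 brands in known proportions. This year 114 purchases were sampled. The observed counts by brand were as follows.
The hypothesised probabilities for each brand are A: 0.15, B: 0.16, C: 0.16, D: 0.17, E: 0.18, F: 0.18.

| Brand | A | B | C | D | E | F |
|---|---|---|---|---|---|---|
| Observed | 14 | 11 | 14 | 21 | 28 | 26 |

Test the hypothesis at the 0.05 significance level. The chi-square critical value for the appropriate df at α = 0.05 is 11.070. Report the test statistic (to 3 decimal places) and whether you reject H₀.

Expected counts E_i = n·p_i: 114×0.15 = 17.1, 114×0.16 = 18.24, 114×0.16 = 18.24, 114×0.17 = 19.38, 114×0.18 = 20.52, 114×0.18 = 20.52.
cat         O        E   (O−E)²/E
A          14     17.1     0.5620
B          11    18.24     2.8738
C          14    18.24     0.9856
D          21    19.38     0.1354
E          28    20.52     2.7266
F          26    20.52     1.4635
Sum = 8.747
df = 5. Since 8.747 < 11.070, we do not reject H₀.

8.747; do not reject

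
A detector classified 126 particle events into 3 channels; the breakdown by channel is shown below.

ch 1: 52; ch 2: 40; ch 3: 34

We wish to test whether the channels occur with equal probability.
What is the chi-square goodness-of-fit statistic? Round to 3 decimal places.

4.000

Expected count for each of the 3 categories: 126/3 = 42.
ch 1: (52 − 42)²/42 = 100/42 = 2.3810
ch 2: (40 − 42)²/42 = 4/42 = 0.0952
ch 3: (34 − 42)²/42 = 64/42 = 1.5238
Sum = 4.000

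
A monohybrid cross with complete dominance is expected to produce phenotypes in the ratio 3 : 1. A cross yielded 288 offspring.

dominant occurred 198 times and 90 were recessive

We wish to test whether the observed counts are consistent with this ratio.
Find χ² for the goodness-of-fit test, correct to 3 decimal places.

Ratio total = 4. Expected counts: 288×3/4 = 216, 288×1/4 = 72.
χ² = (198−216)²/216 + (90−72)²/72
   = 1.5000 + 4.5000
Sum = 6.000

6.000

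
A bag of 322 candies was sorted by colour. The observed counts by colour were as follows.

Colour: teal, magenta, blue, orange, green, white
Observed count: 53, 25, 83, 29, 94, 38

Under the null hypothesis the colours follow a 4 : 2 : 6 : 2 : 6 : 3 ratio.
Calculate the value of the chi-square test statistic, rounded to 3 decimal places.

Ratio total = 23. Expected counts: 322×4/23 = 56, 322×2/23 = 28, 322×6/23 = 84, 322×2/23 = 28, 322×6/23 = 84, 322×3/23 = 42.
teal: (53 − 56)²/56 = 9/56 = 0.1607
magenta: (25 − 28)²/28 = 9/28 = 0.3214
blue: (83 − 84)²/84 = 1/84 = 0.0119
orange: (29 − 28)²/28 = 1/28 = 0.0357
green: (94 − 84)²/84 = 100/84 = 1.1905
white: (38 − 42)²/42 = 16/42 = 0.3810
Sum = 2.101

2.101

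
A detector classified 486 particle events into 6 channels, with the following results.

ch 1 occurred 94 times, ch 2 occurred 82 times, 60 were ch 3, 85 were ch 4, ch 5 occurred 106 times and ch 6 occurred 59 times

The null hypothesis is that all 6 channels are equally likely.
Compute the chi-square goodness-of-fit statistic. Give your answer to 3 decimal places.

Expected count for each of the 6 categories: 486/6 = 81.
ch 1: (94 − 81)²/81 = 169/81 = 2.0864
ch 2: (82 − 81)²/81 = 1/81 = 0.0123
ch 3: (60 − 81)²/81 = 441/81 = 5.4444
ch 4: (85 − 81)²/81 = 16/81 = 0.1975
ch 5: (106 − 81)²/81 = 625/81 = 7.7160
ch 6: (59 − 81)²/81 = 484/81 = 5.9753
Sum = 21.432

21.432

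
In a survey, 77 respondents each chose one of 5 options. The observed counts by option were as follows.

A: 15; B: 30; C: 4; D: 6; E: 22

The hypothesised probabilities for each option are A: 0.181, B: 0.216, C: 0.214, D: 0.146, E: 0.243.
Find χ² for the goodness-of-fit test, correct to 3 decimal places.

23.297

Expected counts E_i = n·p_i: 77×0.181 = 13.937, 77×0.216 = 16.632, 77×0.214 = 16.478, 77×0.146 = 11.242, 77×0.243 = 18.711.
A: (15 − 13.937)²/13.937 = 1.129969/13.937 = 0.0811
B: (30 − 16.632)²/16.632 = 178.703424/16.632 = 10.7446
C: (4 − 16.478)²/16.478 = 155.700484/16.478 = 9.4490
D: (6 − 11.242)²/11.242 = 27.478564/11.242 = 2.4443
E: (22 − 18.711)²/18.711 = 10.817521/18.711 = 0.5781
Sum = 23.297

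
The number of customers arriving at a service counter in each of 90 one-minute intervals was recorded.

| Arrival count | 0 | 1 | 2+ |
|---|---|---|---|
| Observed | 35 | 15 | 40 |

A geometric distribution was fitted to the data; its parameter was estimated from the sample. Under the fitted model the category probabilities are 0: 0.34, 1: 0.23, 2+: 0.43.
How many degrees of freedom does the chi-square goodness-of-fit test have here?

1

There are k = 3 categories and 1 parameter estimated from the data, so df = 3 − 1 − 1 = 1.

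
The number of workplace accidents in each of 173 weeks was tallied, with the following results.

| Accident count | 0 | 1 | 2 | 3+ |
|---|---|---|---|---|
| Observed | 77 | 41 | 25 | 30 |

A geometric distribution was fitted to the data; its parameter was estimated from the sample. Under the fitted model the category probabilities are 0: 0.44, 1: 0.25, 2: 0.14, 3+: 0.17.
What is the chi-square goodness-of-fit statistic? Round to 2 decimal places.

0.16

Expected counts E_i = n·p_i: 173×0.44 = 76.12, 173×0.25 = 43.25, 173×0.14 = 24.22, 173×0.17 = 29.41.
cat         O        E   (O−E)²/E
0          77    76.12      0.010
1          41    43.25      0.117
2          25    24.22      0.025
3+         30    29.41      0.012
Sum = 0.16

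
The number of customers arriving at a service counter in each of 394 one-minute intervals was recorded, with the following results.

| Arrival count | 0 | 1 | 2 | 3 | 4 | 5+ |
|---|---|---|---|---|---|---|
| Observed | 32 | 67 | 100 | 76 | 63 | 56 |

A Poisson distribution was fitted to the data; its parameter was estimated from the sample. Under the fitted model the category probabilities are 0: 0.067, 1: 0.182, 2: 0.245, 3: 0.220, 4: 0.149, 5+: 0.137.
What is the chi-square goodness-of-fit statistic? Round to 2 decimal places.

3.33

Expected counts E_i = n·p_i: 394×0.067 = 26.398, 394×0.182 = 71.708, 394×0.245 = 96.53, 394×0.220 = 86.68, 394×0.149 = 58.706, 394×0.137 = 53.978.
cat         O        E   (O−E)²/E
0          32   26.398      1.189
1          67   71.708      0.309
2         100    96.53      0.125
3          76    86.68      1.316
4          63   58.706      0.314
5+         56   53.978      0.076
Sum = 3.33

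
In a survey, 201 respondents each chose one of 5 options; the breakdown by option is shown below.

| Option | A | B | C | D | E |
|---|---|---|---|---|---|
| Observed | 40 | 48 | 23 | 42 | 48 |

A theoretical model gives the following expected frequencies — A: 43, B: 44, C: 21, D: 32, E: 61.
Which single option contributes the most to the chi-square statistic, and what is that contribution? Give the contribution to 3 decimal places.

χ² = (40−43)²/43 + (48−44)²/44 + (23−21)²/21 + (42−32)²/32 + (48−61)²/61
   = 0.2093 + 0.3636 + 0.1905 + 3.1250 + 2.7705
The largest term is for D: 3.125.

D, 3.125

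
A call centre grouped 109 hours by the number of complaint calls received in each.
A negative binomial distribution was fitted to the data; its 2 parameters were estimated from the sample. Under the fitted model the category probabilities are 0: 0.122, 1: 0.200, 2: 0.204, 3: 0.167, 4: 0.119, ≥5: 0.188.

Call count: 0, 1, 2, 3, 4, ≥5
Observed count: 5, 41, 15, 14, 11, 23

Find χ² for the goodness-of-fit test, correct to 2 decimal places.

Expected counts E_i = n·p_i: 109×0.122 = 13.298, 109×0.200 = 21.8, 109×0.204 = 22.236, 109×0.167 = 18.203, 109×0.119 = 12.971, 109×0.188 = 20.492.
χ² = (5−13.298)²/13.298 + (41−21.8)²/21.8 + (15−22.236)²/22.236 + (14−18.203)²/18.203 + (11−12.971)²/12.971 + (23−20.492)²/20.492
   = 5.178 + 16.910 + 2.355 + 0.970 + 0.300 + 0.307
Sum = 26.02

26.02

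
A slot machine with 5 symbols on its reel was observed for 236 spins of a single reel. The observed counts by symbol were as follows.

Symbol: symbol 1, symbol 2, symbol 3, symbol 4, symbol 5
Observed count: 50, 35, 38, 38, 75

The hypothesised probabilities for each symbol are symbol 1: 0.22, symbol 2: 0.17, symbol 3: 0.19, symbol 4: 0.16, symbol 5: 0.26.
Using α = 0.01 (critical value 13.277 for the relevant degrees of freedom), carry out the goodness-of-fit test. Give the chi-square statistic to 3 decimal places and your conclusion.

Expected counts E_i = n·p_i: 236×0.22 = 51.92, 236×0.17 = 40.12, 236×0.19 = 44.84, 236×0.16 = 37.76, 236×0.26 = 61.36.
χ² = (50−51.92)²/51.92 + (35−40.12)²/40.12 + (38−44.84)²/44.84 + (38−37.76)²/37.76 + (75−61.36)²/61.36
   = 0.0710 + 0.6534 + 1.0434 + 0.0015 + 3.0321
Sum = 4.801
df = 4. Since 4.801 < 13.277, we do not reject H₀.

4.801; do not reject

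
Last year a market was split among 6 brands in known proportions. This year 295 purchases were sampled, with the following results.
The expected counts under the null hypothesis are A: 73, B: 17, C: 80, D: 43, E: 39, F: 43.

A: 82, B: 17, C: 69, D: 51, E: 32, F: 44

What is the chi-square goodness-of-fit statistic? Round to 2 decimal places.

A: (82 − 73)²/73 = 81/73 = 1.110
B: (17 − 17)²/17 = 0/17 = 0.000
C: (69 − 80)²/80 = 121/80 = 1.513
D: (51 − 43)²/43 = 64/43 = 1.488
E: (32 − 39)²/39 = 49/39 = 1.256
F: (44 − 43)²/43 = 1/43 = 0.023
Sum = 5.39

5.39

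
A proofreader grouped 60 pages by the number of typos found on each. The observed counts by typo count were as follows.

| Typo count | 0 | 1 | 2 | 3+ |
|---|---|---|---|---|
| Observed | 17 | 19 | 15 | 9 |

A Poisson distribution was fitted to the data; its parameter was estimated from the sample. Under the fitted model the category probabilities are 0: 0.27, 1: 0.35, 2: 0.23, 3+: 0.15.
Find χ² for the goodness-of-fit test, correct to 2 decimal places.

Expected counts E_i = n·p_i: 60×0.27 = 16.2, 60×0.35 = 21, 60×0.23 = 13.8, 60×0.15 = 9.
0: (17 − 16.2)²/16.2 = 0.64/16.2 = 0.040
1: (19 − 21)²/21 = 4/21 = 0.190
2: (15 − 13.8)²/13.8 = 1.44/13.8 = 0.104
3+: (9 − 9)²/9 = 0/9 = 0.000
Sum = 0.33

0.33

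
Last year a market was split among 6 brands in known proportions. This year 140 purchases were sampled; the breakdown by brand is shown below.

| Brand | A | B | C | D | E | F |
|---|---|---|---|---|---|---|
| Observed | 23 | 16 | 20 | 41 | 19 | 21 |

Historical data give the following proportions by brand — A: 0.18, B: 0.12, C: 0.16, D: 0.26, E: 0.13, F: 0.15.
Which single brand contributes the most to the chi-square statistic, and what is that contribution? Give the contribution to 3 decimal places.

D, 0.581

Expected counts E_i = n·p_i: 140×0.18 = 25.2, 140×0.12 = 16.8, 140×0.16 = 22.4, 140×0.26 = 36.4, 140×0.13 = 18.2, 140×0.15 = 21.
χ² = (23−25.2)²/25.2 + (16−16.8)²/16.8 + (20−22.4)²/22.4 + (41−36.4)²/36.4 + (19−18.2)²/18.2 + (21−21)²/21
   = 0.1921 + 0.0381 + 0.2571 + 0.5813 + 0.0352 + 0.0000
The largest term is for D: 0.581.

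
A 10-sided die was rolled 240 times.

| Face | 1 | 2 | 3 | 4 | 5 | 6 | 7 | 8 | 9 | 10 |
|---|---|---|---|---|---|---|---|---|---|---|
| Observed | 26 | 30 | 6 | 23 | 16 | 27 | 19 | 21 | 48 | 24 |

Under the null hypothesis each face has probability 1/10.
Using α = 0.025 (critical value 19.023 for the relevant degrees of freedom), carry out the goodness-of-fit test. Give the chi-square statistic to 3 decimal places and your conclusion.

Expected count for each of the 10 categories: 240/10 = 24.
χ² = (26−24)²/24 + (30−24)²/24 + (6−24)²/24 + (23−24)²/24 + (16−24)²/24 + (27−24)²/24 + (19−24)²/24 + (21−24)²/24 + (48−24)²/24 + (24−24)²/24
   = 0.1667 + 1.5000 + 13.5000 + 0.0417 + 2.6667 + 0.3750 + 1.0417 + 0.3750 + 24.0000 + 0.0000
Sum = 43.667
df = 9. Since 43.667 > 19.023, we reject H₀.

43.667; reject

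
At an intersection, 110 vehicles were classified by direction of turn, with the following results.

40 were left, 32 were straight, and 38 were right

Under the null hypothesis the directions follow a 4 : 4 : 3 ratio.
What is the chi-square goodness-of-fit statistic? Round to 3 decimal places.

Ratio total = 11. Expected counts: 110×4/11 = 40, 110×4/11 = 40, 110×3/11 = 30.
χ² = (40−40)²/40 + (32−40)²/40 + (38−30)²/30
   = 0.0000 + 1.6000 + 2.1333
Sum = 3.733

3.733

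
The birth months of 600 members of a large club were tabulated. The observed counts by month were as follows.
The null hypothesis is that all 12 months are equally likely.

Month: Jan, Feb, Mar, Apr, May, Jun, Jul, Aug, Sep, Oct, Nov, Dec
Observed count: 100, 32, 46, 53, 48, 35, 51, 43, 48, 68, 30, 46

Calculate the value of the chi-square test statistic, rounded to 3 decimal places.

Under H₀ each category has probability 1/12, so each expected count is 600/12 = 50.
cat         O        E   (O−E)²/E
Jan       100       50    50.0000
Feb        32       50     6.4800
Mar        46       50     0.3200
Apr        53       50     0.1800
May        48       50     0.0800
Jun        35       50     4.5000
Jul        51       50     0.0200
Aug        43       50     0.9800
Sep        48       50     0.0800
Oct        68       50     6.4800
Nov        30       50     8.0000
Dec        46       50     0.3200
Sum = 77.440

77.440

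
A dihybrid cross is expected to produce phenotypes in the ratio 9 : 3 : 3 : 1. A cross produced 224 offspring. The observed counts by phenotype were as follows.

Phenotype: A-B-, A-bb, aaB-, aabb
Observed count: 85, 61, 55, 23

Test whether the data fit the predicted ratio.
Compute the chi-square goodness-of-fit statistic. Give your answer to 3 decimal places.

Ratio total = 16. Expected counts: 224×9/16 = 126, 224×3/16 = 42, 224×3/16 = 42, 224×1/16 = 14.
cat         O        E   (O−E)²/E
A-B-       85      126    13.3413
A-bb       61       42     8.5952
aaB-       55       42     4.0238
aabb       23       14     5.7857
Sum = 31.746

31.746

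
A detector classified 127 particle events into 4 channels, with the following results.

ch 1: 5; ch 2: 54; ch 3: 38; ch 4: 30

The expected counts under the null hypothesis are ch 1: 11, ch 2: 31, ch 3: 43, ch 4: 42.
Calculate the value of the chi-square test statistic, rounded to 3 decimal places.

24.347

cat         O        E   (O−E)²/E
ch 1        5       11     3.2727
ch 2       54       31    17.0645
ch 3       38       43     0.5814
ch 4       30       42     3.4286
Sum = 24.347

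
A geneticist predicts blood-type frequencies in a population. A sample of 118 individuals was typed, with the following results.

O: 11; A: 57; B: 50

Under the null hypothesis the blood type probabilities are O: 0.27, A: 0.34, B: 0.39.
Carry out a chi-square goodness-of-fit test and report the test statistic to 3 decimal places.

21.104

Expected counts E_i = n·p_i: 118×0.27 = 31.86, 118×0.34 = 40.12, 118×0.39 = 46.02.
χ² = (11−31.86)²/31.86 + (57−40.12)²/40.12 + (50−46.02)²/46.02
   = 13.6579 + 7.1021 + 0.3442
Sum = 21.104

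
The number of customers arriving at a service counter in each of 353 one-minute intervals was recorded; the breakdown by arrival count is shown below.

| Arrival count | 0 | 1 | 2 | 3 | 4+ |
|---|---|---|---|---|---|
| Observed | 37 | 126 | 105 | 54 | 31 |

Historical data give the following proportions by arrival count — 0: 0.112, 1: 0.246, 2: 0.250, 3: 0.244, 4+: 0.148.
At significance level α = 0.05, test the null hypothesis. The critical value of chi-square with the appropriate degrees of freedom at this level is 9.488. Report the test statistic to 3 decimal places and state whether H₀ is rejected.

41.629; reject

Expected counts E_i = n·p_i: 353×0.112 = 39.536, 353×0.246 = 86.838, 353×0.250 = 88.25, 353×0.244 = 86.132, 353×0.148 = 52.244.
χ² = (37−39.536)²/39.536 + (126−86.838)²/86.838 + (105−88.25)²/88.25 + (54−86.132)²/86.132 + (31−52.244)²/52.244
   = 0.1627 + 17.6612 + 3.1792 + 11.9870 + 8.6385
Sum = 41.629
df = 4. Since 41.629 > 9.488, we reject H₀.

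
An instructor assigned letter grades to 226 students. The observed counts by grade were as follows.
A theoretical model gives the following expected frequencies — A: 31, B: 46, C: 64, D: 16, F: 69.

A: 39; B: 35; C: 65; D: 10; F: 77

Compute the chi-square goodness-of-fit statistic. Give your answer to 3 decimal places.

A: (39 − 31)²/31 = 64/31 = 2.0645
B: (35 − 46)²/46 = 121/46 = 2.6304
C: (65 − 64)²/64 = 1/64 = 0.0156
D: (10 − 16)²/16 = 36/16 = 2.2500
F: (77 − 69)²/69 = 64/69 = 0.9275
Sum = 7.888

7.888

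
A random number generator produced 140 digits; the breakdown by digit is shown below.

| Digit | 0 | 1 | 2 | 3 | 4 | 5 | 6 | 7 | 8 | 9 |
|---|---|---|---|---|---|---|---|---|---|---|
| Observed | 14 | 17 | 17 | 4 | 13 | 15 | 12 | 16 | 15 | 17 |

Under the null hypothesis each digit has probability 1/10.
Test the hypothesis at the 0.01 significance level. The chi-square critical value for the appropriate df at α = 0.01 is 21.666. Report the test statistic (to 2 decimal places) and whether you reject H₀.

9.86; do not reject

Under H₀ each category has probability 1/10, so each expected count is 140/10 = 14.
cat         O        E   (O−E)²/E
0          14       14      0.000
1          17       14      0.643
2          17       14      0.643
3           4       14      7.143
4          13       14      0.071
5          15       14      0.071
6          12       14      0.286
7          16       14      0.286
8          15       14      0.071
9          17       14      0.643
Sum = 9.86
df = 9. Since 9.86 < 21.666, we do not reject H₀.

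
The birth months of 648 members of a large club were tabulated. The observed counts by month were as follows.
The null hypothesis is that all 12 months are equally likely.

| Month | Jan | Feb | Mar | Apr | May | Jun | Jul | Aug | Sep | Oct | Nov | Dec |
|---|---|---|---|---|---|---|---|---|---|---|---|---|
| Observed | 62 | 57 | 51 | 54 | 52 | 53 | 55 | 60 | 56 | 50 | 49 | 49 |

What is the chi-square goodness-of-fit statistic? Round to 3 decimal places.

3.593

Under H₀ each category has probability 1/12, so each expected count is 648/12 = 54.
Jan: (62 − 54)²/54 = 64/54 = 1.1852
Feb: (57 − 54)²/54 = 9/54 = 0.1667
Mar: (51 − 54)²/54 = 9/54 = 0.1667
Apr: (54 − 54)²/54 = 0/54 = 0.0000
May: (52 − 54)²/54 = 4/54 = 0.0741
Jun: (53 − 54)²/54 = 1/54 = 0.0185
Jul: (55 − 54)²/54 = 1/54 = 0.0185
Aug: (60 − 54)²/54 = 36/54 = 0.6667
Sep: (56 − 54)²/54 = 4/54 = 0.0741
Oct: (50 − 54)²/54 = 16/54 = 0.2963
Nov: (49 − 54)²/54 = 25/54 = 0.4630
Dec: (49 − 54)²/54 = 25/54 = 0.4630
Sum = 3.593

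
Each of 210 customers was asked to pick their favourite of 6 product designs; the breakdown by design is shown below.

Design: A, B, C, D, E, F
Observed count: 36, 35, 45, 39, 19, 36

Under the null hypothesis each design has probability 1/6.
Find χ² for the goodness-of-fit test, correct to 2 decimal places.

Expected count for each of the 6 categories: 210/6 = 35.
cat         O        E   (O−E)²/E
A          36       35      0.029
B          35       35      0.000
C          45       35      2.857
D          39       35      0.457
E          19       35      7.314
F          36       35      0.029
Sum = 10.69

10.69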